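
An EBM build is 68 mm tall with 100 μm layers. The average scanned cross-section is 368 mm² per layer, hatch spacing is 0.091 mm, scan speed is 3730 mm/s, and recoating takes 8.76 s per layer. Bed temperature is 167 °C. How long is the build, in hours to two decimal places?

1.86 hours

Layers = ⌈68/0.1⌉ = 680.
Per-layer scan distance = 368 / 0.091, so 4044 mm.
Scan time per layer = 4044 / 3730, so 1.0842 s.
Layer cycle: 1.0842 + 8.76 → 9.8442 s.
680 layers × 9.8442 s/layer = 6694.056 s, i.e. 1.86 hours.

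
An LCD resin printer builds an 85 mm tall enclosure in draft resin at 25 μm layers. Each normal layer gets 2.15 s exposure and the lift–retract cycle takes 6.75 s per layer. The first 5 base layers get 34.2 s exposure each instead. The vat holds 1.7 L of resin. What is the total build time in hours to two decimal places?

8.45 hours

Number of layers: 85 / 0.025 → 3400 (rounded up).
Base layers = 5 × (34.2 + 6.75) = 204.75 s.
Normal layers: 3395 × (2.15 + 6.75) → 30215.5 s.
Sum: 204.75 + 30215.5 = 30420.25 s → 8.45 hours.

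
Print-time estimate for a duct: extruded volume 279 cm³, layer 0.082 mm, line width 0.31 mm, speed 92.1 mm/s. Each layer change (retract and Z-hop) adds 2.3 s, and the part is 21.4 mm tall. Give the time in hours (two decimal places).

33.27 hours

Extrusion cross-section = 0.082 × 0.31, so 0.02542 mm².
Total extruded path = 279000/0.02542 = 10975609.8 mm.
Time extruding: 10975609.8 / 92.1 → 119170.6 s.
Number of layers: 21.4 / 0.082 → 261 (rounded up).
Z-hop total = 261 × 2.3 = 600.3 s.
Altogether 119170.6 + 600.3 = 119770.9 s, i.e. 33.27 hours.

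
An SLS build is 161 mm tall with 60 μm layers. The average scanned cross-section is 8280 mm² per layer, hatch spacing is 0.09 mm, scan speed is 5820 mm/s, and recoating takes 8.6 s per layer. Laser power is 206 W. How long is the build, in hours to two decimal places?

18.20 hours

Layer count = ceil(161 / 0.06) = 2684.
Scan path per layer = 8280 / 0.09 = 92000 mm.
Laser time per layer: 92000 / 5820 → 15.8076 s.
Time per layer: 15.8076 + 8.6 → 24.4076 s.
2684 layers × 24.4076 s/layer = 65509.9984 s, i.e. 18.20 hours.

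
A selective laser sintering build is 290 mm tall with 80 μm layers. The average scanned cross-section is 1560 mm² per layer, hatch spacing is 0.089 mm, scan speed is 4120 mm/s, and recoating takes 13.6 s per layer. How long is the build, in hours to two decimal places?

Layers = ⌈290/0.08⌉ = 3625.
Hatch length per layer: 1560 / 0.089 → 17528.1 mm.
Laser time per layer = 17528.1 / 4120 = 4.2544 s.
Time per layer = 4.2544 + 13.6, so 17.8544 s.
Build time = 3625 × 17.8544 = 64722.2 s = 17.98 hours.

17.98 hours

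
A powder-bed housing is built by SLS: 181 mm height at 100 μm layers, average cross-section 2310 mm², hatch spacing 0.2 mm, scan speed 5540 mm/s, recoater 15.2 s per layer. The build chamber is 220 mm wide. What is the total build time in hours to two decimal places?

Number of layers: 181 / 0.1 → 1810 (rounded up).
Hatch length per layer = 2310 / 0.2 = 11550 mm.
Laser time per layer: 11550 / 5540 → 2.0848 s.
Layer cycle: 2.0848 + 15.2 → 17.2848 s.
1810 layers × 17.2848 s/layer = 31285.488 s, i.e. 8.69 hours.

8.69 hours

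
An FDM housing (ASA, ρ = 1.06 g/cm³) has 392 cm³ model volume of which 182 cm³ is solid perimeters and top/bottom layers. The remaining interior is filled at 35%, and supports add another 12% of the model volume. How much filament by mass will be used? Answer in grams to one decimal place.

320.7 g

Interior volume = 392 − 182, so 210 cm³.
Infill volume = 0.35 × 210 = 73.5 cm³.
Support = 0.12 × 392 = 47.04 cm³.
Total printed volume = 182 + 73.5 + 47.04 = 302.54 cm³.
Mass = 302.54 × 1.06, so 320.6924 g.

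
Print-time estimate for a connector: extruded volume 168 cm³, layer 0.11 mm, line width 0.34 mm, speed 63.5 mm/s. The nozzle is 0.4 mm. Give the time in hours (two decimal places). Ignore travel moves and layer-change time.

19.65 hours

Extrusion cross-section = 0.11 × 0.34, so 0.0374 mm².
Toolpath length = 168 cm³ / 0.0374 mm² = 168000 / 0.0374 = 4491978.6 mm.
Time extruding = 4491978.6 / 63.5 = 70739.8 s.
70739.8 s = 19.65 hours.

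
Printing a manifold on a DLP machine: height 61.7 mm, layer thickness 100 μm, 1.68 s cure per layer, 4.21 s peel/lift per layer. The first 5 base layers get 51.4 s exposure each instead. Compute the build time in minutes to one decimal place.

Number of layers: 61.7 / 0.1 → 617 (rounded up).
Burn-in layers = 5 × (51.4 + 4.21) = 278.05 s.
Regular layers = 612 × (1.68 + 4.21) = 3604.68 s.
Sum: 278.05 + 3604.68 = 3882.73 s → 64.7 minutes.

64.7 minutes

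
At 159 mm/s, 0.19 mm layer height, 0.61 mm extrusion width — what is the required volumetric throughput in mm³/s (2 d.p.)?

Extrusion cross-section: 0.19 × 0.61 → 0.1159 mm².
Q = v·A = 159 × 0.1159 = 18.43 mm³/s.

18.43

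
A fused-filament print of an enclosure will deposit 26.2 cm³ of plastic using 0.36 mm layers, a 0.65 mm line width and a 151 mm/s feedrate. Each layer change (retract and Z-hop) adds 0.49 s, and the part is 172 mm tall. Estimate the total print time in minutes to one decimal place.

Bead cross-section = 0.36 × 0.65, so 0.234 mm².
Total extruded path = 26200/0.234 = 111965.8 mm.
Print-move time: 111965.8 / 151 → 741.5 s.
Layer count = ceil(172 / 0.36) = 478.
Non-print overhead = 478 × 0.49 = 234.22 s.
Total = 741.5 + 234.22 = 975.72 s = 16.3 minutes.

16.3 minutes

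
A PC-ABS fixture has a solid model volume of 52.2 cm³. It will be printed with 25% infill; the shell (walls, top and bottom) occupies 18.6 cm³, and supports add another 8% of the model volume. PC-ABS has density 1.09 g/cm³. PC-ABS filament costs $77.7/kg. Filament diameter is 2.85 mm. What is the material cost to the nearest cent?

Interior volume: 52.2 − 18.6 → 33.6 cm³.
Infill deposited = 0.25 × 33.6, so 8.4 cm³.
Support = 0.08 × 52.2, so 4.176 cm³.
Total extruded: 18.6 + 8.4 + 4.176 → 31.176 cm³.
Mass = 31.176 × 1.09 = 33.98184 g.
At $77.7/kg: 33.98184/1000 × 77.7 = $2.64.

$2.64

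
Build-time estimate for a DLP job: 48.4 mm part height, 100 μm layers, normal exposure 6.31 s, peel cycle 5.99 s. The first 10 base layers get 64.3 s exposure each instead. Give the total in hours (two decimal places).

Layer count = ceil(48.4 / 0.1) = 484.
Bottom layers = 10 × (64.3 + 5.99), so 702.9 s.
Normal layers: 474 × (6.31 + 5.99) → 5830.2 s.
Sum: 702.9 + 5830.2 = 6533.1 s → 1.81 hours.

1.81 hours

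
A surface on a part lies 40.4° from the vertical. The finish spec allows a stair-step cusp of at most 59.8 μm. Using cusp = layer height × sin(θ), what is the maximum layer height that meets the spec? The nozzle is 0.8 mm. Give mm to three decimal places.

0.092 mm

t = h_c / sin θ = 0.0598 / 0.6481 = 0.092 mm.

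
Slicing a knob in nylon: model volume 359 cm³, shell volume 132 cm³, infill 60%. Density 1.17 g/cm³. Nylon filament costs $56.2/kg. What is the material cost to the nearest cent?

$17.64

Volume inside the shell = 359 − 132, so 227 cm³.
Deposited infill = 0.60 × 227 = 136.2 cm³.
Total extruded: 132 + 136.2 → 268.2 cm³.
Mass = 268.2 × 1.17, so 313.794 g.
At $56.2/kg: 313.794/1000 × 56.2 = $17.64.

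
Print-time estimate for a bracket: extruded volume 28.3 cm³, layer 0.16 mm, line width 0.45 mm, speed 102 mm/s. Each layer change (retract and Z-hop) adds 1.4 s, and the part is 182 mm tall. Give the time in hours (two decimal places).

Extrusion cross-section = 0.16 × 0.45, so 0.072 mm².
Path length: 28300 mm³ / 0.072 mm² → 393055.6 mm.
Time extruding = 393055.6 / 102, so 3853.5 s.
Layers = ⌈182/0.16⌉ = 1138.
Layer-change overhead = 1138 × 1.4 = 1593.2 s.
Altogether 3853.5 + 1593.2 = 5446.7 s, i.e. 1.51 hours.

1.51 hours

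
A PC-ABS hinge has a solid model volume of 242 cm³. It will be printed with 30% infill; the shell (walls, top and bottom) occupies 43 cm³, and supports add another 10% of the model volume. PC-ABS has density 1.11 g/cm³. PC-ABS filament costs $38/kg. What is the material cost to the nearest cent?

$5.35

Infill region: 242 − 43 → 199 cm³.
Infill deposited: 0.30 × 199 → 59.7 cm³.
Support = 0.10 × 242, so 24.2 cm³.
Deposited volume = 43 + 59.7 + 24.2, so 126.9 cm³.
Mass: 126.9 × 1.11 → 140.859 g.
At $38/kg: 140.859/1000 × 38 = $5.35.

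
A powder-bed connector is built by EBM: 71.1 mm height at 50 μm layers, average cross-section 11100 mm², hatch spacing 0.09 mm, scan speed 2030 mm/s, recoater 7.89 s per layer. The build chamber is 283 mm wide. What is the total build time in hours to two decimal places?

Number of layers: 71.1 / 0.05 → 1422 (rounded up).
Scan path per layer = 11100 / 0.09 = 123333.3 mm.
Beam time per layer = 123333.3 / 2030 = 60.7553 s.
Time per layer: 60.7553 + 7.89 → 68.6453 s.
Total: 1422 × 68.6453 s = 97613.6166 s → 27.11 hours.

27.11 hours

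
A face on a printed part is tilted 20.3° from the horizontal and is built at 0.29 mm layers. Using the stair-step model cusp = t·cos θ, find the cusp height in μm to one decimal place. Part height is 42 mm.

cos(20.3°) = 0.9379, so cusp = 0.29 × 0.9379 = 0.271991 mm → 272.0 μm.

272.0 μm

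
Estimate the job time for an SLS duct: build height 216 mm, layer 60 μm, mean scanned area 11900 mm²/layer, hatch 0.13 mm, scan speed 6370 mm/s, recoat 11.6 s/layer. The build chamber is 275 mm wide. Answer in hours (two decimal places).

25.97 hours

Number of layers: 216 / 0.06 → 3600 (rounded up).
Per-layer scan distance = 11900 / 0.13 = 91538.5 mm.
Laser time per layer: 91538.5 / 6370 → 14.3703 s.
Per-layer time = 14.3703 + 11.6, so 25.9703 s.
Total: 3600 × 25.9703 s = 93493.08 s → 25.97 hours.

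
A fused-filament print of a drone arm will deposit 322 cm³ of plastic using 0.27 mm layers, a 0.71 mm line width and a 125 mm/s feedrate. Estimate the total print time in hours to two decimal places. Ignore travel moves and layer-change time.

Line area = 0.27 × 0.71, so 0.1917 mm².
Total extruded path = 322000/0.1917 = 1679707.9 mm.
Time extruding: 1679707.9 / 125 → 13437.7 s.
Converting: 13437.7 s = 3.73 hours.

3.73 hours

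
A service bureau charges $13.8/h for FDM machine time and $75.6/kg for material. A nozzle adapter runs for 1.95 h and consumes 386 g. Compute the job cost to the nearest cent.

Machine cost: 13.8 × 1.95 → $26.91.
Material charge = 75.6 × 386/1000, so $29.1816.
Total = 26.91 + 29.1816 = 56.0916 ≈ $56.09.

$56.09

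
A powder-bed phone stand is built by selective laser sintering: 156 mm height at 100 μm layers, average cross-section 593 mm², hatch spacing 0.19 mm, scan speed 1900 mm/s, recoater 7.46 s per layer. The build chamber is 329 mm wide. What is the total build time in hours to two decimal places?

3.94 hours

Layers = ⌈156/0.1⌉ = 1560.
Hatch length per layer = 593 / 0.19, so 3121.1 mm.
Per-layer scan time = 3121.1 / 1900 = 1.6427 s.
Per-layer time = 1.6427 + 7.46 = 9.1027 s.
1560 layers × 9.1027 s/layer = 14200.212 s, i.e. 3.94 hours.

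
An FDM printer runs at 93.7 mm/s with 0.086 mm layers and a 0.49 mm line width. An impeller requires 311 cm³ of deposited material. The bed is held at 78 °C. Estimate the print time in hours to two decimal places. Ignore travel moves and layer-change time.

Line area = 0.086 × 0.49, so 0.04214 mm².
Path length: 311000 mm³ / 0.04214 mm² → 7380161.4 mm.
Print-move time = 7380161.4 / 93.7, so 78763.7 s.
In the requested units: 78763.7 s = 21.88 hours.

21.88 hours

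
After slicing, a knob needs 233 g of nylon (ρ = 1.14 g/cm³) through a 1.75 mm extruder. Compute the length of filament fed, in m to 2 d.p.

84.97 m

Volume = 233 g / 1.14 g·cm⁻³ = 204.386 cm³ = 204386 mm³.
Cross-section of 1.75 mm filament: π·(1.75/2)² = 2.4053 mm².
Length = 204386 / 2.4053 = 84973.18 mm = 84.97 m.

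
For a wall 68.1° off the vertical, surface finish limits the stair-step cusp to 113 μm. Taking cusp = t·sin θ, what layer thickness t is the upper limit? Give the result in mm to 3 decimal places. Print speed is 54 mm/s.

sin(68.1°) = 0.9278; t_max = 0.113/0.9278 = 0.122 mm.

0.122 mm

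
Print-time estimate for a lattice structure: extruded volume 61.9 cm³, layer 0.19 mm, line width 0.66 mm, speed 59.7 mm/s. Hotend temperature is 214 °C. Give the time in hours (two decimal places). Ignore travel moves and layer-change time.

Extrusion cross-section = 0.19 × 0.66, so 0.1254 mm².
Toolpath length = 61.9 cm³ / 0.1254 mm² = 61900 / 0.1254 = 493620.4 mm.
Time extruding: 493620.4 / 59.7 → 8268.3 s.
In the requested units: 8268.3 s = 2.30 hours.

2.30 hours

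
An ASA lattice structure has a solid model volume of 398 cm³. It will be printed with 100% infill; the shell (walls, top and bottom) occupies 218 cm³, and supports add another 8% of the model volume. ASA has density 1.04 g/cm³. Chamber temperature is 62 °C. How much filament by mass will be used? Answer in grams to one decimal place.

Volume inside the shell = 398 − 218, so 180 cm³.
Infill deposited = 1.00 × 180, so 180 cm³.
Support: 0.08 × 398 → 31.84 cm³.
Total extruded: 218 + 180 + 31.84 → 429.84 cm³.
Mass = 429.84 × 1.04 = 447.0336 g.

447.0 g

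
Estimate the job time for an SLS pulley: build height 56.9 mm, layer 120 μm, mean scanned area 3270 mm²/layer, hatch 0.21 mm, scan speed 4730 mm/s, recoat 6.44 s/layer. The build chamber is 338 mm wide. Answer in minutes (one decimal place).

77.0 minutes

Layers = ⌈56.9/0.12⌉ = 475.
Scan path per layer = 3270 / 0.21, so 15571.4 mm.
Laser time per layer = 15571.4 / 4730, so 3.2921 s.
Time per layer: 3.2921 + 6.44 → 9.7321 s.
475 layers × 9.7321 s/layer = 4622.7475 s, i.e. 77.0 minutes.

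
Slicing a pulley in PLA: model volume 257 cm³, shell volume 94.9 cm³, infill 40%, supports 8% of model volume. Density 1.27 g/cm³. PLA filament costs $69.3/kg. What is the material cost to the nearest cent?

Volume inside the shell = 257 − 94.9 = 162.1 cm³.
Infill deposited = 0.40 × 162.1 = 64.84 cm³.
Support: 0.08 × 257 → 20.56 cm³.
Total printed volume = 94.9 + 64.84 + 20.56 = 180.3 cm³.
Mass = 180.3 × 1.27, so 228.981 g.
Cost = 228.981 g / 1000 × $69.3/kg = $15.87.

$15.87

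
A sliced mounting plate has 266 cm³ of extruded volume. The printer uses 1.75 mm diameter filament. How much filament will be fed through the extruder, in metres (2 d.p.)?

Cross-section of 1.75 mm filament: π·(1.75/2)² = 2.4053 mm².
Length = 266 cm³ / 2.4053 mm² = 266000 / 2.4053 = 110589.12 mm = 110.59 m.

110.59 m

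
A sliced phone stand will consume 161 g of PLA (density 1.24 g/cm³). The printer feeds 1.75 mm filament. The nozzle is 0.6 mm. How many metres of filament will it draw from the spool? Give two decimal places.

53.98 m

Extruded volume: 161/1.24 = 129.8387 cm³ (129838.7 mm³).
Cross-section of 1.75 mm filament: π·(1.75/2)² = 2.4053 mm².
L = V/A = 129838.7/2.4053 = 53980.25 mm → 53.98 m.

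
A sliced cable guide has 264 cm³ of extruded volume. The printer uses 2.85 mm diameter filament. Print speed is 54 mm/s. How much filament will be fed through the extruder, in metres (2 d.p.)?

Filament cross-section = π × (2.85/2)² = 6.3794 mm².
Length = 264 cm³ / 6.3794 mm² = 264000 / 6.3794 = 41383.2 mm = 41.38 m.

41.38 m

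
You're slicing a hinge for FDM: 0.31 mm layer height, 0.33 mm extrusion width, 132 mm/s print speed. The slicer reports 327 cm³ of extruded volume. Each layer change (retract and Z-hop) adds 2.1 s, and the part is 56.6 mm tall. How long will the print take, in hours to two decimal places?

6.83 hours

Line area = 0.31 × 0.33 = 0.1023 mm².
Total extruded path = 327000/0.1023 = 3196480.9 mm.
Time extruding: 3196480.9 / 132 → 24215.8 s.
Number of layers: 56.6 / 0.31 → 183 (rounded up).
Layer-change overhead: 183 × 2.1 → 384.3 s.
Altogether 24215.8 + 384.3 = 24600.1 s, i.e. 6.83 hours.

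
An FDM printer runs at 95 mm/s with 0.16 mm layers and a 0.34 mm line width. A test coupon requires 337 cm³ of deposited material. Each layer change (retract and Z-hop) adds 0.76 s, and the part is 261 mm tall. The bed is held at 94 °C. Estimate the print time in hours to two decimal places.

Bead cross-section = 0.16 × 0.34 = 0.0544 mm².
Path length: 337000 mm³ / 0.0544 mm² → 6194852.9 mm.
Extrusion time = 6194852.9 / 95, so 65209 s.
Number of layers: 261 / 0.16 → 1632 (rounded up).
Z-hop total = 1632 × 0.76, so 1240.32 s.
Altogether 65209 + 1240.32 = 66449.32 s, i.e. 18.46 hours.

18.46 hours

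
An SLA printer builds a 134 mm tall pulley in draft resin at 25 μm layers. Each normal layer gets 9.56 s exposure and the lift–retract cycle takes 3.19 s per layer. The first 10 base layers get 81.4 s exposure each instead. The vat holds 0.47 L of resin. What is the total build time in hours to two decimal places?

Number of layers: 134 / 0.025 → 5360 (rounded up).
Base layers = 10 × (81.4 + 3.19) = 845.9 s.
Remaining layers = 5350 × (9.56 + 3.19) = 68212.5 s.
Sum: 845.9 + 68212.5 = 69058.4 s → 19.18 hours.

19.18 hours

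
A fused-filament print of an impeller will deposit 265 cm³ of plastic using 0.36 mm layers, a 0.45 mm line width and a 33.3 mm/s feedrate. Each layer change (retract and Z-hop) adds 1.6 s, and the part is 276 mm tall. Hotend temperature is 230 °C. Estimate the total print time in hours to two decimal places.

Bead cross-section: 0.36 × 0.45 → 0.162 mm².
Path length: 265000 mm³ / 0.162 mm² → 1635802.5 mm.
Extrusion time = 1635802.5 / 33.3 = 49123.2 s.
Layers = ⌈276/0.36⌉ = 767.
Non-print overhead = 767 × 1.6, so 1227.2 s.
Altogether 49123.2 + 1227.2 = 50350.4 s, i.e. 13.99 hours.

13.99 hours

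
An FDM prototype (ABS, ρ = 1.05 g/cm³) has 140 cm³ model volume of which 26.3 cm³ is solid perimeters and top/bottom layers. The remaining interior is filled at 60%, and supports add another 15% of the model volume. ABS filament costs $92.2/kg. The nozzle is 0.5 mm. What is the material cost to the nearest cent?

Volume inside the shell = 140 − 26.3, so 113.7 cm³.
Infill volume: 0.60 × 113.7 → 68.22 cm³.
Support = 0.15 × 140 = 21 cm³.
Deposited volume = 26.3 + 68.22 + 21, so 115.52 cm³.
Mass = 115.52 × 1.05, so 121.296 g.
Cost = 121.296 g / 1000 × $92.2/kg = $11.18.

$11.18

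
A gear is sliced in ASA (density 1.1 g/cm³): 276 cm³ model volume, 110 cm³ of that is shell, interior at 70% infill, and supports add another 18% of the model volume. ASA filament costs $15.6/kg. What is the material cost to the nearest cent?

$4.73

Volume inside the shell: 276 − 110 → 166 cm³.
Infill deposited = 0.70 × 166 = 116.2 cm³.
Support: 0.18 × 276 → 49.68 cm³.
Total extruded: 110 + 116.2 + 49.68 → 275.88 cm³.
Mass = 275.88 × 1.1, so 303.468 g.
Cost = 303.468 g / 1000 × $15.6/kg = $4.73.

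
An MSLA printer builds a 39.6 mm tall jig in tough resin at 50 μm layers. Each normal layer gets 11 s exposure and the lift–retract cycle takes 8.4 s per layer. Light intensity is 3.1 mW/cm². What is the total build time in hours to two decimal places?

4.27 hours

Layers = ⌈39.6/0.05⌉ = 792.
Each layer takes = 11 + 8.4, so 19.4 s.
Total = 792 × 19.4 = 15364.8 s = 4.27 hours.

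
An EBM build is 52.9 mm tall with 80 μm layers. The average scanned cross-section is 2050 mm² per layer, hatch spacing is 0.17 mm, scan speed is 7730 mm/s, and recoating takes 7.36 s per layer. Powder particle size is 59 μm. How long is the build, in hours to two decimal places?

Number of layers: 52.9 / 0.08 → 662 (rounded up).
Scan path per layer = 2050 / 0.17, so 12058.8 mm.
Per-layer scan time: 12058.8 / 7730 → 1.56 s.
Time per layer: 1.56 + 7.36 → 8.92 s.
Build time = 662 × 8.92 = 5905.04 s = 1.64 hours.

1.64 hours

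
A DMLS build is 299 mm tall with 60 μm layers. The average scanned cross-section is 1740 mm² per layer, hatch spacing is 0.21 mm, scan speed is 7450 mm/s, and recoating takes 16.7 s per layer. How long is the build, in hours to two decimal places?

Layer count = ceil(299 / 0.06) = 4984.
Scan path per layer = 1740 / 0.21 = 8285.7 mm.
Laser time per layer = 8285.7 / 7450 = 1.1122 s.
Layer cycle = 1.1122 + 16.7, so 17.8122 s.
Total: 4984 × 17.8122 s = 88776.0048 s → 24.66 hours.

24.66 hours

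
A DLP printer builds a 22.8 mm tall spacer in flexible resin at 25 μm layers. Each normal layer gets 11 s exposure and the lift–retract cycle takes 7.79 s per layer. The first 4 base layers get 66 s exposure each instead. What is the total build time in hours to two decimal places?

Layers = ⌈22.8/0.025⌉ = 912.
Bottom layers = 4 × (66 + 7.79), so 295.16 s.
Regular layers: 908 × (11 + 7.79) → 17061.32 s.
Sum: 295.16 + 17061.32 = 17356.48 s → 4.82 hours.

4.82 hours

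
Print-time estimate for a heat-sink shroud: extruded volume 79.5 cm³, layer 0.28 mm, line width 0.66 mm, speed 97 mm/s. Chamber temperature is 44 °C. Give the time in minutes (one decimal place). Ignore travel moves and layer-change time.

73.9 minutes

Bead cross-section = 0.28 × 0.66, so 0.1848 mm².
Path length: 79500 mm³ / 0.1848 mm² → 430194.8 mm.
Extrusion time = 430194.8 / 97 = 4435 s.
4435 s = 73.9 minutes.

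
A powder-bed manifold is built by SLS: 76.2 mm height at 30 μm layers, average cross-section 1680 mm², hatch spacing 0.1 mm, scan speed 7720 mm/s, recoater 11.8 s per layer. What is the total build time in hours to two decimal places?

9.86 hours

Number of layers: 76.2 / 0.03 → 2540 (rounded up).
Hatch length per layer = 1680 / 0.1 = 16800 mm.
Per-layer scan time = 16800 / 7720, so 2.1762 s.
Time per layer = 2.1762 + 11.8, so 13.9762 s.
Total: 2540 × 13.9762 s = 35499.548 s → 9.86 hours.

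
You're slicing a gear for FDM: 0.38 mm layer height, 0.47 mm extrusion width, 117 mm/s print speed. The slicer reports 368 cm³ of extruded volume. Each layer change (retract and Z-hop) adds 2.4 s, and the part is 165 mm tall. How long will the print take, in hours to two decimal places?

Line area: 0.38 × 0.47 → 0.1786 mm².
Toolpath length = 368 cm³ / 0.1786 mm² = 368000 / 0.1786 = 2060470.3 mm.
Print-move time = 2060470.3 / 117 = 17610.9 s.
Layers = ⌈165/0.38⌉ = 435.
Non-print overhead = 435 × 2.4, so 1044 s.
Altogether 17610.9 + 1044 = 18654.9 s, i.e. 5.18 hours.

5.18 hours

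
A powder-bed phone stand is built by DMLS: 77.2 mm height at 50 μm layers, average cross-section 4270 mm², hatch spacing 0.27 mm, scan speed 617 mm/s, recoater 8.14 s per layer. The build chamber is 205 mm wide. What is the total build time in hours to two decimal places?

14.48 hours

Number of layers: 77.2 / 0.05 → 1544 (rounded up).
Hatch length per layer = 4270 / 0.27, so 15814.8 mm.
Per-layer scan time = 15814.8 / 617 = 25.6318 s.
Time per layer = 25.6318 + 8.14 = 33.7718 s.
Total: 1544 × 33.7718 s = 52143.6592 s → 14.48 hours.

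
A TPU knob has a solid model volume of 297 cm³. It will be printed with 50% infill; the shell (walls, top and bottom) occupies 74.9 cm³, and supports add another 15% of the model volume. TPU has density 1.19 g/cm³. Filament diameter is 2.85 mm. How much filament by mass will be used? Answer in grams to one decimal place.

274.3 g

Volume inside the shell = 297 − 74.9 = 222.1 cm³.
Deposited infill = 0.50 × 222.1, so 111.05 cm³.
Support = 0.15 × 297, so 44.55 cm³.
Total extruded = 74.9 + 111.05 + 44.55, so 230.5 cm³.
Mass: 230.5 × 1.19 → 274.295 g.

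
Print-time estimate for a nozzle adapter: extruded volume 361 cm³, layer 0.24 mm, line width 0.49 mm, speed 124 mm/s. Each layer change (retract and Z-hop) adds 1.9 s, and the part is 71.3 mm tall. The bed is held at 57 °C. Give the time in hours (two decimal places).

7.03 hours

Extrusion cross-section: 0.24 × 0.49 → 0.1176 mm².
Total extruded path = 361000/0.1176 = 3069727.9 mm.
Extrusion time: 3069727.9 / 124 → 24755.9 s.
Layer count = ceil(71.3 / 0.24) = 298.
Layer-change overhead = 298 × 1.9 = 566.2 s.
Altogether 24755.9 + 566.2 = 25322.1 s, i.e. 7.03 hours.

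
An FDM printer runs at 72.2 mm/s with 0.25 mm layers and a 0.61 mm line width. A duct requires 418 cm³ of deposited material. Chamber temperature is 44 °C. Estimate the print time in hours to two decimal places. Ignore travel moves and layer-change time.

10.55 hours

Extrusion cross-section = 0.25 × 0.61, so 0.1525 mm².
Path length: 418000 mm³ / 0.1525 mm² → 2740983.6 mm.
Time extruding = 2740983.6 / 72.2 = 37963.8 s.
37963.8 s = 10.55 hours.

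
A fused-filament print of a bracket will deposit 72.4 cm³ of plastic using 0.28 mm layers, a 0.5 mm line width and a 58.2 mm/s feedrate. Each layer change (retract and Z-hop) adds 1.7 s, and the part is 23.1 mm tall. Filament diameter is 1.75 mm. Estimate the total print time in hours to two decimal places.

Bead cross-section = 0.28 × 0.5 = 0.14 mm².
Total extruded path = 72400/0.14 = 517142.9 mm.
Time extruding: 517142.9 / 58.2 → 8885.6 s.
Number of layers: 23.1 / 0.28 → 83 (rounded up).
Non-print overhead = 83 × 1.7, so 141.1 s.
Altogether 8885.6 + 141.1 = 9026.7 s, i.e. 2.51 hours.

2.51 hours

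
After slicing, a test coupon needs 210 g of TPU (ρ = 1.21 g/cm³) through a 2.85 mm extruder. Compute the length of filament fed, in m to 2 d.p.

Extruded volume: 210/1.21 = 173.5537 cm³ (173553.7 mm³).
A = π r² = π × 1.425² = 6.3794 mm².
L = V/A = 173553.7/6.3794 = 27205.33 mm → 27.21 m.

27.21 m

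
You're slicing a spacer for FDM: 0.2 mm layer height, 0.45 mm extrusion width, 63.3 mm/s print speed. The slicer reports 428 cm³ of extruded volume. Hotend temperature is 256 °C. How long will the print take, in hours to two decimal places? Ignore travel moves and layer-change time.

Bead cross-section = 0.2 × 0.45, so 0.09 mm².
Path length: 428000 mm³ / 0.09 mm² → 4755555.6 mm.
Print-move time: 4755555.6 / 63.3 → 75127.3 s.
Converting: 75127.3 s = 20.87 hours.

20.87 hours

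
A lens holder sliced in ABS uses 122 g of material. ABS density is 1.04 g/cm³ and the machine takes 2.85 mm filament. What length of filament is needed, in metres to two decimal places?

18.39 m

Volume = 122 g / 1.04 g·cm⁻³ = 117.3077 cm³ = 117307.7 mm³.
Cross-section of 2.85 mm filament: π·(2.85/2)² = 6.3794 mm².
Length = 117307.7 / 6.3794 = 18388.52 mm = 18.39 m.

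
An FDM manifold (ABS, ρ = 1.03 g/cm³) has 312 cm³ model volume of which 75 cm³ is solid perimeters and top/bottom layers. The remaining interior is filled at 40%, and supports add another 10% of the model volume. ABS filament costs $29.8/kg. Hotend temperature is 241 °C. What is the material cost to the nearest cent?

Interior volume: 312 − 75 → 237 cm³.
Deposited infill = 0.40 × 237, so 94.8 cm³.
Support: 0.10 × 312 → 31.2 cm³.
Deposited volume = 75 + 94.8 + 31.2 = 201 cm³.
Mass: 201 × 1.03 → 207.03 g.
Cost = 207.03 g / 1000 × $29.8/kg = $6.17.

$6.17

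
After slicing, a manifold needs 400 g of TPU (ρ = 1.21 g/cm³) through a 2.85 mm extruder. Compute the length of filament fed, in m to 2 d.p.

Extruded volume: 400/1.21 = 330.5785 cm³ (330578.5 mm³).
Filament cross-section = π × (2.85/2)² = 6.3794 mm².
L = V/A = 330578.5/6.3794 = 51819.69 mm → 51.82 m.

51.82 m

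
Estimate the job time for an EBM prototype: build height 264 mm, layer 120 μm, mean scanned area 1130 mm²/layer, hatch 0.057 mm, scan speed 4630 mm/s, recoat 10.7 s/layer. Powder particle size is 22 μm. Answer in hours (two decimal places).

9.16 hours

Layers = ⌈264/0.12⌉ = 2200.
Hatch length per layer = 1130 / 0.057, so 19824.6 mm.
Beam time per layer = 19824.6 / 4630 = 4.2818 s.
Time per layer = 4.2818 + 10.7, so 14.9818 s.
Total: 2200 × 14.9818 s = 32959.96 s → 9.16 hours.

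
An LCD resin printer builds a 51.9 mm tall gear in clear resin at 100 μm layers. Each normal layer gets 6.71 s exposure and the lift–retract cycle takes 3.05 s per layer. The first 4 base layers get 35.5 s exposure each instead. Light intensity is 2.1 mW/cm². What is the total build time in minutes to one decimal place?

Number of layers: 51.9 / 0.1 → 519 (rounded up).
Base layers = 4 × (35.5 + 3.05) = 154.2 s.
Remaining layers = 515 × (6.71 + 3.05), so 5026.4 s.
Sum: 154.2 + 5026.4 = 5180.6 s → 86.3 minutes.

86.3 minutes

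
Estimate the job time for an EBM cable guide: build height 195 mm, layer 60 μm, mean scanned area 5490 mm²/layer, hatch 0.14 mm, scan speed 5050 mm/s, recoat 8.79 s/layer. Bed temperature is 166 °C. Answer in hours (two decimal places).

Layers = ⌈195/0.06⌉ = 3250.
Hatch length per layer: 5490 / 0.14 → 39214.3 mm.
Scan time per layer: 39214.3 / 5050 → 7.7652 s.
Layer cycle = 7.7652 + 8.79, so 16.5552 s.
3250 layers × 16.5552 s/layer = 53804.4 s, i.e. 14.95 hours.

14.95 hours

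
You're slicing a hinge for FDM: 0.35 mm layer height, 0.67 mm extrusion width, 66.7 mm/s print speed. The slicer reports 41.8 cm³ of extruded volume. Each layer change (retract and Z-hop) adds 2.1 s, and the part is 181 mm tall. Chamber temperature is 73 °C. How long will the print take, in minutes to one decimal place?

62.7 minutes

Extrusion cross-section = 0.35 × 0.67, so 0.2345 mm².
Path length: 41800 mm³ / 0.2345 mm² → 178251.6 mm.
Time extruding = 178251.6 / 66.7 = 2672.4 s.
Layers = ⌈181/0.35⌉ = 518.
Z-hop total = 518 × 2.1, so 1087.8 s.
Altogether 2672.4 + 1087.8 = 3760.2 s, i.e. 62.7 minutes.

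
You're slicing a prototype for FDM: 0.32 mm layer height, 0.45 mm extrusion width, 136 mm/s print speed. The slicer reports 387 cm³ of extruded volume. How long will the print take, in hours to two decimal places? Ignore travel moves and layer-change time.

Extrusion cross-section = 0.32 × 0.45 = 0.144 mm².
Path length: 387000 mm³ / 0.144 mm² → 2687500 mm.
Print-move time: 2687500 / 136 → 19761 s.
Converting: 19761 s = 5.49 hours.

5.49 hours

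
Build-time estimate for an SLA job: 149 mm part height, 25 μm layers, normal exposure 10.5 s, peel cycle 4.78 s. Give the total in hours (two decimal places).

Layer count = ceil(149 / 0.025) = 5960.
Cycle time = 10.5 + 4.78, so 15.28 s.
Total = 5960 × 15.28 = 91068.8 s = 25.30 hours.

25.30 hours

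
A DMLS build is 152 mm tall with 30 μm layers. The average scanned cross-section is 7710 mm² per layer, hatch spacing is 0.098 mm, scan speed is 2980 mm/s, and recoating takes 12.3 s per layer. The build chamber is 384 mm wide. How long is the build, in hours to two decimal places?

Number of layers: 152 / 0.03 → 5067 (rounded up).
Per-layer scan distance: 7710 / 0.098 → 78673.5 mm.
Per-layer scan time = 78673.5 / 2980, so 26.4005 s.
Layer cycle = 26.4005 + 12.3, so 38.7005 s.
Total: 5067 × 38.7005 s = 196095.4335 s → 54.47 hours.

54.47 hours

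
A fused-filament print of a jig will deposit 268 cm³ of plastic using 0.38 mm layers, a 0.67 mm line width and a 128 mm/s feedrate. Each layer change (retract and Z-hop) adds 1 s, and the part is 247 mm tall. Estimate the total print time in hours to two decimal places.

Extrusion cross-section = 0.38 × 0.67 = 0.2546 mm².
Total extruded path = 268000/0.2546 = 1052631.6 mm.
Print-move time: 1052631.6 / 128 → 8223.7 s.
Layer count = ceil(247 / 0.38) = 650.
Z-hop total: 650 × 1 → 650 s.
Total = 8223.7 + 650 = 8873.7 s = 2.46 hours.

2.46 hours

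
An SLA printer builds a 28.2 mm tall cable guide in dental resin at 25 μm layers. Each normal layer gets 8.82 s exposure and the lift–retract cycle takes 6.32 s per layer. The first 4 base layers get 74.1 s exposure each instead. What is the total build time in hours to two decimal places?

4.82 hours

Number of layers: 28.2 / 0.025 → 1128 (rounded up).
Bottom layers: 4 × (74.1 + 6.32) → 321.68 s.
Normal layers: 1124 × (8.82 + 6.32) → 17017.36 s.
Total = 321.68 + 17017.36 = 17339.04 s = 4.82 hours.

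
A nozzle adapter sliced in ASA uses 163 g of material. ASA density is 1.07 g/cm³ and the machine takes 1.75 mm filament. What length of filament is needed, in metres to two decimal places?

Volume = 163 g / 1.07 g·cm⁻³ = 152.3364 cm³ = 152336.4 mm³.
Filament cross-section = π × (1.75/2)² = 2.4053 mm².
L = V/A = 152336.4/2.4053 = 63333.64 mm → 63.33 m.

63.33 m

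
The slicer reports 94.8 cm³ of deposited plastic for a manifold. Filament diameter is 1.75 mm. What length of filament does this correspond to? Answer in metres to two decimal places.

A = π r² = π × 0.875² = 2.4053 mm².
L = 94800 mm³ / 2.4053 mm² = 39412.96 mm, i.e. 39.41 m.

39.41 m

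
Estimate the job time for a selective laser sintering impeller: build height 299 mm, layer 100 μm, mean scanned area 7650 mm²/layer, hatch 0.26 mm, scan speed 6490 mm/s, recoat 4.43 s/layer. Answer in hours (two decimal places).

7.44 hours

Layer count = ceil(299 / 0.1) = 2990.
Scan path per layer: 7650 / 0.26 → 29423.1 mm.
Per-layer scan time: 29423.1 / 6490 → 4.5336 s.
Time per layer: 4.5336 + 4.43 → 8.9636 s.
2990 layers × 8.9636 s/layer = 26801.164 s, i.e. 7.44 hours.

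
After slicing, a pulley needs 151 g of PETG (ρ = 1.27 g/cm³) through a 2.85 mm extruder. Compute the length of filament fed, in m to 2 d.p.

18.64 m

Volume = 151 g / 1.27 g·cm⁻³ = 118.8976 cm³ = 118897.6 mm³.
Cross-section of 2.85 mm filament: π·(2.85/2)² = 6.3794 mm².
Length = 118897.6 / 6.3794 = 18637.74 mm = 18.64 m.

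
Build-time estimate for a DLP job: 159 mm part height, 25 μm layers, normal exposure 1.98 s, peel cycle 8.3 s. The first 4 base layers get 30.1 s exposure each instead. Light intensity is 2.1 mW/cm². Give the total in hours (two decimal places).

Number of layers: 159 / 0.025 → 6360 (rounded up).
Burn-in layers = 4 × (30.1 + 8.3), so 153.6 s.
Normal layers: 6356 × (1.98 + 8.3) → 65339.68 s.
Total = 153.6 + 65339.68 = 65493.28 s = 18.19 hours.

18.19 hours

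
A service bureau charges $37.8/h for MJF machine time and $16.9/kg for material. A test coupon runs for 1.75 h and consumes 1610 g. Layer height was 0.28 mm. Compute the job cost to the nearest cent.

$93.36

Time charge = 37.8 × 1.75, so $66.15.
Feedstock cost: 16.9 × 1610/1000 → $27.209.
Total = 66.15 + 27.209 = 93.359 ≈ $93.36.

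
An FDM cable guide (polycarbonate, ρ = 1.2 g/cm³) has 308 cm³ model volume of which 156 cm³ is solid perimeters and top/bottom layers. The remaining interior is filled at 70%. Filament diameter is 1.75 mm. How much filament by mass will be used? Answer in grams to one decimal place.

Volume inside the shell = 308 − 156, so 152 cm³.
Infill volume = 0.70 × 152 = 106.4 cm³.
Total printed volume: 156 + 106.4 → 262.4 cm³.
Mass: 262.4 × 1.2 → 314.88 g.

314.9 g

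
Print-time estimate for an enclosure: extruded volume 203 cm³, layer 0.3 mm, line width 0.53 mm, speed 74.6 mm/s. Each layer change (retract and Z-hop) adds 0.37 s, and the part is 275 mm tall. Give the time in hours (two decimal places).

Bead cross-section: 0.3 × 0.53 → 0.159 mm².
Total extruded path = 203000/0.159 = 1276729.6 mm.
Extrusion time = 1276729.6 / 74.6 = 17114.3 s.
Layers = ⌈275/0.3⌉ = 917.
Z-hop total: 917 × 0.37 → 339.29 s.
Total = 17114.3 + 339.29 = 17453.59 s = 4.85 hours.

4.85 hours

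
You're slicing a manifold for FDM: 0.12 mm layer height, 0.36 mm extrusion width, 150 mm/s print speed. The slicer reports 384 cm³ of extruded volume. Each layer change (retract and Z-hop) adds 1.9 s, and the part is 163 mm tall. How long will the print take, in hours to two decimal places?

17.18 hours

Line area: 0.12 × 0.36 → 0.0432 mm².
Total extruded path = 384000/0.0432 = 8888888.9 mm.
Print-move time = 8888888.9 / 150 = 59259.3 s.
Layer count = ceil(163 / 0.12) = 1359.
Non-print overhead = 1359 × 1.9, so 2582.1 s.
Total = 59259.3 + 2582.1 = 61841.4 s = 17.18 hours.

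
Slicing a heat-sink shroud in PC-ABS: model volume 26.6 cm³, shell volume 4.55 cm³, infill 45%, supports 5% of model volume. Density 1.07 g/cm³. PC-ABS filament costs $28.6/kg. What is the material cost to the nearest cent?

Infill region = 26.6 − 4.55 = 22.05 cm³.
Deposited infill = 0.45 × 22.05 = 9.9225 cm³.
Support = 0.05 × 26.6 = 1.33 cm³.
Total extruded: 4.55 + 9.9225 + 1.33 → 15.8025 cm³.
Mass = 15.8025 × 1.07, so 16.908675 g.
Cost = 16.908675 g / 1000 × $28.6/kg = $0.48.

$0.48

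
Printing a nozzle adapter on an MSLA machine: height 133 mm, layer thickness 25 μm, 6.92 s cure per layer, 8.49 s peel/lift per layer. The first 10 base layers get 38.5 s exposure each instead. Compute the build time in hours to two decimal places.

Number of layers: 133 / 0.025 → 5320 (rounded up).
Bottom layers = 10 × (38.5 + 8.49) = 469.9 s.
Normal layers = 5310 × (6.92 + 8.49) = 81827.1 s.
Total = 469.9 + 81827.1 = 82297 s = 22.86 hours.

22.86 hours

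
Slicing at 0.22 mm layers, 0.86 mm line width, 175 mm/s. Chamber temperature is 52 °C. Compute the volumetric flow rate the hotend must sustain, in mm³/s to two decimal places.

A = 0.22 × 0.86, so 0.1892 mm².
Q = v·A = 175 × 0.1892 = 33.11 mm³/s.

33.11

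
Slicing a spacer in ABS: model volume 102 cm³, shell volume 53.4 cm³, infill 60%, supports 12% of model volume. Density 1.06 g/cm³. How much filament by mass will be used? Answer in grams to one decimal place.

Interior volume: 102 − 53.4 → 48.6 cm³.
Infill deposited: 0.60 × 48.6 → 29.16 cm³.
Support: 0.12 × 102 → 12.24 cm³.
Total extruded = 53.4 + 29.16 + 12.24, so 94.8 cm³.
Mass = 94.8 × 1.06 = 100.488 g.

100.5 g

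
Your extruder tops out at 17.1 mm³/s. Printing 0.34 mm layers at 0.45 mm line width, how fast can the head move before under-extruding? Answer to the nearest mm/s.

A: 0.34 × 0.45 → 0.153 mm².
Max speed = 17.1 / 0.153 = 111.76 ≈ 112 mm/s.

112 mm/s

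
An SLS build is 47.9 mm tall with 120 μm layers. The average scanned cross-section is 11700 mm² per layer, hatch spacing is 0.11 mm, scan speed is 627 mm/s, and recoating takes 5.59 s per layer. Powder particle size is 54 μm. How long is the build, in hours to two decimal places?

19.47 hours

Layers = ⌈47.9/0.12⌉ = 400.
Scan path per layer = 11700 / 0.11 = 106363.6 mm.
Scan time per layer = 106363.6 / 627 = 169.6389 s.
Layer cycle = 169.6389 + 5.59, so 175.2289 s.
Build time = 400 × 175.2289 = 70091.56 s = 19.47 hours.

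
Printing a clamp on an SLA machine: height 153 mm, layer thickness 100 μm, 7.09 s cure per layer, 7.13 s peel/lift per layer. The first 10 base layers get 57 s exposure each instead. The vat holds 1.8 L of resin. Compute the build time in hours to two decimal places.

6.18 hours

Layer count = ceil(153 / 0.1) = 1530.
Bottom layers = 10 × (57 + 7.13) = 641.3 s.
Normal layers: 1520 × (7.09 + 7.13) → 21614.4 s.
Total = 641.3 + 21614.4 = 22255.7 s = 6.18 hours.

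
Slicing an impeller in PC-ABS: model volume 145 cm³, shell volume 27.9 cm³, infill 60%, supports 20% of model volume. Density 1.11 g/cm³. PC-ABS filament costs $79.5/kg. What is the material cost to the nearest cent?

Interior volume = 145 − 27.9 = 117.1 cm³.
Deposited infill = 0.60 × 117.1, so 70.26 cm³.
Support = 0.20 × 145 = 29 cm³.
Total extruded = 27.9 + 70.26 + 29, so 127.16 cm³.
Mass: 127.16 × 1.11 → 141.1476 g.
At $79.5/kg: 141.1476/1000 × 79.5 = $11.22.

$11.22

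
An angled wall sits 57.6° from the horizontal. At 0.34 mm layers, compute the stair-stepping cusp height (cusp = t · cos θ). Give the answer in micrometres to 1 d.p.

h_c = t·cos θ = 0.34 × 0.5358 = 0.182172 mm (182.2 μm).

182.2 μm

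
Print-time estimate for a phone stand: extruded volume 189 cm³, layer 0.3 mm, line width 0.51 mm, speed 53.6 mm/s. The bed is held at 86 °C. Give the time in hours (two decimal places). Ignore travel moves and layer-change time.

6.40 hours

Line area = 0.3 × 0.51, so 0.153 mm².
Total extruded path = 189000/0.153 = 1235294.1 mm.
Print-move time: 1235294.1 / 53.6 → 23046.5 s.
That's 23046.5 s → 6.40 hours.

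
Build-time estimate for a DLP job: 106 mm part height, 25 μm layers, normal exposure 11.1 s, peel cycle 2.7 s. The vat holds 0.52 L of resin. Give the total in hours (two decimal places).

Layer count = ceil(106 / 0.025) = 4240.
Cycle time = 11.1 + 2.7 = 13.8 s.
Total = 4240 × 13.8 = 58512 s = 16.25 hours.

16.25 hours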